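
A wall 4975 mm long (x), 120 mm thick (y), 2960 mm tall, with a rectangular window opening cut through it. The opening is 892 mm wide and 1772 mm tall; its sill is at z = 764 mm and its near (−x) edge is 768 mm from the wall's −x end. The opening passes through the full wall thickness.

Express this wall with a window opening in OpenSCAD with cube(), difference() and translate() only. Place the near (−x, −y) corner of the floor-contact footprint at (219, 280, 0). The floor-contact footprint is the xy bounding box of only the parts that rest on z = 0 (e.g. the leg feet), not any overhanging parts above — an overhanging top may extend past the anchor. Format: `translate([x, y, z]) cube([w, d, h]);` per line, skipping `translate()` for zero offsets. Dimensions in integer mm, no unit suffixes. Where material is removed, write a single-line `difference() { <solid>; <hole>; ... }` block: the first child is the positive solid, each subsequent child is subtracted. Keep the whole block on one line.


difference() { translate([219, 280, 0]) cube([4975, 120, 2960]); translate([987, 280, 764]) cube([892, 120, 1772]); }


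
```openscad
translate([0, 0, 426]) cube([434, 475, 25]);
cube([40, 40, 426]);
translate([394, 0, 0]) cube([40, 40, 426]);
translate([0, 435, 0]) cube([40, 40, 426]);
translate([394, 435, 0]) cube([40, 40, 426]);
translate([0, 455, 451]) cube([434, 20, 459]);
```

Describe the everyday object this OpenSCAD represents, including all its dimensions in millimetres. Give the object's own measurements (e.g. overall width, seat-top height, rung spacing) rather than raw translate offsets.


A chair. The seat is a 434×475×25 mm slab with its top at z = 451 mm, on four 40×40 mm corner legs (flush with the seat edges, standing on z = 0). A flat backrest 20 mm thick, 459 mm tall, spans the full seat width and rises from the seat top along its +y edge, rear face flush with the rear of the seat.


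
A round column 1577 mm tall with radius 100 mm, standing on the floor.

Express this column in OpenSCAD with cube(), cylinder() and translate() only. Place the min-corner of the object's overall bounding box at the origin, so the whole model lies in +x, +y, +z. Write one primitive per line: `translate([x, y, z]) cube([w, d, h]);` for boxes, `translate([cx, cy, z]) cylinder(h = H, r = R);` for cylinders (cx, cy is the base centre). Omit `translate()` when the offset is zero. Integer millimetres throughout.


translate([100, 100, 0]) cylinder(h = 1577, r = 100);


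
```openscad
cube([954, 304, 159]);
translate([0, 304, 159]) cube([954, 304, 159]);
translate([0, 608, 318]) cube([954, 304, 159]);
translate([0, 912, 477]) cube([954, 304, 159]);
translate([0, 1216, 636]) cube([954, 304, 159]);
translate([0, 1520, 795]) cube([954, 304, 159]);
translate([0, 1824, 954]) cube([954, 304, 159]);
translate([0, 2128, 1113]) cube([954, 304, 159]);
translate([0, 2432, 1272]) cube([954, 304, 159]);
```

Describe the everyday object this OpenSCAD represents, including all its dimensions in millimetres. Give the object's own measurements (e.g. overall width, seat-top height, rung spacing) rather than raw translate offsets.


A straight staircase of 9 solid steps. Each step is 954 mm wide (x), 304 mm deep (y, the going) and 159 mm tall (the rise). The first step rests on the floor; each subsequent step sits one going further in +y and one rise higher in +z, directly behind and above the previous step with no overlap.


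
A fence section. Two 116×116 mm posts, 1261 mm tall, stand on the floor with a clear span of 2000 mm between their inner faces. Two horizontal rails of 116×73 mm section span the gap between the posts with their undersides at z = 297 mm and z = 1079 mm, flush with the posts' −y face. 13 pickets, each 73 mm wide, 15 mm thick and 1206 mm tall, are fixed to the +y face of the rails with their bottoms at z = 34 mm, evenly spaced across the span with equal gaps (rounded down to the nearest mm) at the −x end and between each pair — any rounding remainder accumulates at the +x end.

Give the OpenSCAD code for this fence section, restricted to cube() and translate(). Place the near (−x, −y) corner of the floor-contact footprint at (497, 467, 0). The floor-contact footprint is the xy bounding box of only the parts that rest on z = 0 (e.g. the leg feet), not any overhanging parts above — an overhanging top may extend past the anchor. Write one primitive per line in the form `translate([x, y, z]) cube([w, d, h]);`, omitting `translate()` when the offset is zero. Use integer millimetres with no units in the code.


translate([497, 467, 0]) cube([116, 116, 1261]);
translate([2613, 467, 0]) cube([116, 116, 1261]);
translate([613, 467, 297]) cube([2000, 116, 73]);
translate([613, 467, 1079]) cube([2000, 116, 73]);
translate([688, 583, 34]) cube([73, 15, 1206]);
translate([836, 583, 34]) cube([73, 15, 1206]);
translate([984, 583, 34]) cube([73, 15, 1206]);
translate([1132, 583, 34]) cube([73, 15, 1206]);
translate([1280, 583, 34]) cube([73, 15, 1206]);
translate([1428, 583, 34]) cube([73, 15, 1206]);
translate([1576, 583, 34]) cube([73, 15, 1206]);
translate([1724, 583, 34]) cube([73, 15, 1206]);
translate([1872, 583, 34]) cube([73, 15, 1206]);
translate([2020, 583, 34]) cube([73, 15, 1206]);
translate([2168, 583, 34]) cube([73, 15, 1206]);
translate([2316, 583, 34]) cube([73, 15, 1206]);
translate([2464, 583, 34]) cube([73, 15, 1206]);


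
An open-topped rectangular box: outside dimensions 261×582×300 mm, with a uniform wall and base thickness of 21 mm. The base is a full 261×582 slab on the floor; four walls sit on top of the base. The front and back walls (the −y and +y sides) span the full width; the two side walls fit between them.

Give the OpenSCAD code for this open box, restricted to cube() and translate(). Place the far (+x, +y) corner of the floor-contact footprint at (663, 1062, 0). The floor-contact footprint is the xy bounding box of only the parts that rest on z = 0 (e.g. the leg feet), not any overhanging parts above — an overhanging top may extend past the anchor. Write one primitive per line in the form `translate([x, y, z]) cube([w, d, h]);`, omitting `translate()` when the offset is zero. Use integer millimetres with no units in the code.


translate([402, 480, 0]) cube([261, 582, 21]);
translate([402, 480, 21]) cube([261, 21, 279]);
translate([402, 1041, 21]) cube([261, 21, 279]);
translate([402, 501, 21]) cube([21, 540, 279]);
translate([642, 501, 21]) cube([21, 540, 279]);


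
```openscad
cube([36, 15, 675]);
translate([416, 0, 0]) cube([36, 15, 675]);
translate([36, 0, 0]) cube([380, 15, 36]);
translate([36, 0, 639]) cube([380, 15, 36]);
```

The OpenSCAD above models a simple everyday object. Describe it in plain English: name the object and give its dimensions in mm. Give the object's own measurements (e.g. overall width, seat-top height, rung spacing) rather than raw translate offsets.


A rectangular picture frame lying in the x–z plane (depth along y). The opening is 380 mm wide (x) by 603 mm tall (z), surrounded by a border 36 mm wide on all four sides. The frame is 15 mm deep and is made of two full-height vertical stiles with two horizontal rails fitted between them.


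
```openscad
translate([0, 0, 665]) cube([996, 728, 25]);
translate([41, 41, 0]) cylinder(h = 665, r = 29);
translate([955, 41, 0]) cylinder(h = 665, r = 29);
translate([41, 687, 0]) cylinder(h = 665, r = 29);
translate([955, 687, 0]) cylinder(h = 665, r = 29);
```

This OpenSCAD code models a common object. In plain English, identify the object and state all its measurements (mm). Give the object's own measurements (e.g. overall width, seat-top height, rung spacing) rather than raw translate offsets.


A table: top 996 mm (x) × 728 mm (y), 25 mm thick, upper face at z = 690 mm, on four round legs of 58 mm diameter, each leg's bounding box inset 12 mm from the nearest pair of top edges from z = 0 to the bottom of the top.


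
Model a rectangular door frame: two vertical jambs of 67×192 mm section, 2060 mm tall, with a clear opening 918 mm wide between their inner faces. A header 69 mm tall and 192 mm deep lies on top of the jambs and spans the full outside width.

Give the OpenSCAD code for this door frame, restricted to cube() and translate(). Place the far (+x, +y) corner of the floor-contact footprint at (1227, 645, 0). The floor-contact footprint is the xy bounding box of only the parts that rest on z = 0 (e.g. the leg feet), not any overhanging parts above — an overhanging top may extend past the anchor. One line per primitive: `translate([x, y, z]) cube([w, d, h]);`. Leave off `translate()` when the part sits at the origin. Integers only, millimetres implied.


translate([175, 453, 0]) cube([67, 192, 2060]);
translate([1160, 453, 0]) cube([67, 192, 2060]);
translate([175, 453, 2060]) cube([1052, 192, 69]);


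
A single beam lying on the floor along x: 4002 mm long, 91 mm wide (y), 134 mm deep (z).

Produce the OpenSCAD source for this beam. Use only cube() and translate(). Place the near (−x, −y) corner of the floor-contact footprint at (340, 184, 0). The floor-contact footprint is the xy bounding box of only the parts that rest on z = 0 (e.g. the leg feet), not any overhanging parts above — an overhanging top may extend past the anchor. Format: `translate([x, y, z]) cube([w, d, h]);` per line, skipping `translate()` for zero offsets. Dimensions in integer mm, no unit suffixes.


translate([340, 184, 0]) cube([4002, 91, 134]);


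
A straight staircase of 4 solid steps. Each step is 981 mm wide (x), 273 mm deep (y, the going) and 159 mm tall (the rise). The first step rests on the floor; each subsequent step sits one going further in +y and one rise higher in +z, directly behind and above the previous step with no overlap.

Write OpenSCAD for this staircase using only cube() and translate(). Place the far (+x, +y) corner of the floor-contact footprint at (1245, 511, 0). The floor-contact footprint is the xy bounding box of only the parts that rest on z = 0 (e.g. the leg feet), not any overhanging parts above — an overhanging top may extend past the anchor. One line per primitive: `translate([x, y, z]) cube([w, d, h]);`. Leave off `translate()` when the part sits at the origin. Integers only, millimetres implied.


translate([264, 238, 0]) cube([981, 273, 159]);
translate([264, 511, 159]) cube([981, 273, 159]);
translate([264, 784, 318]) cube([981, 273, 159]);
translate([264, 1057, 477]) cube([981, 273, 159]);


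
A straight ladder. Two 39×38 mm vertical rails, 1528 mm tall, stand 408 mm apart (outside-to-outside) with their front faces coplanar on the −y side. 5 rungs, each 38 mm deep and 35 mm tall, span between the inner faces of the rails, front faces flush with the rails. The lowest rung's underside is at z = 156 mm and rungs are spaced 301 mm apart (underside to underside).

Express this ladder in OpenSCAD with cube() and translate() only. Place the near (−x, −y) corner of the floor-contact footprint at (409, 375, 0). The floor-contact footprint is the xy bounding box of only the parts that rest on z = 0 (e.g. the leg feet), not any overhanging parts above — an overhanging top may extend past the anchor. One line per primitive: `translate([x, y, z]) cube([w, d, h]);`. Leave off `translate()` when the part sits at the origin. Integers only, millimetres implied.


translate([409, 375, 0]) cube([39, 38, 1528]);
translate([778, 375, 0]) cube([39, 38, 1528]);
translate([448, 375, 156]) cube([330, 38, 35]);
translate([448, 375, 457]) cube([330, 38, 35]);
translate([448, 375, 758]) cube([330, 38, 35]);
translate([448, 375, 1059]) cube([330, 38, 35]);
translate([448, 375, 1360]) cube([330, 38, 35]);


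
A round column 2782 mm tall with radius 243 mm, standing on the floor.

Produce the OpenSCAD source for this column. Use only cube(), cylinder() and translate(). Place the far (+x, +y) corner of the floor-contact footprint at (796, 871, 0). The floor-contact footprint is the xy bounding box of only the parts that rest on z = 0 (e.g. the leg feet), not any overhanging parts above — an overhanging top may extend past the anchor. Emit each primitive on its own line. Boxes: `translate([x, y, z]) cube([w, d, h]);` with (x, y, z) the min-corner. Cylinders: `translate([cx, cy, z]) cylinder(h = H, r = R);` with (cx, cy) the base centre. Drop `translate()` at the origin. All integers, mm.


translate([553, 628, 0]) cylinder(h = 2782, r = 243);


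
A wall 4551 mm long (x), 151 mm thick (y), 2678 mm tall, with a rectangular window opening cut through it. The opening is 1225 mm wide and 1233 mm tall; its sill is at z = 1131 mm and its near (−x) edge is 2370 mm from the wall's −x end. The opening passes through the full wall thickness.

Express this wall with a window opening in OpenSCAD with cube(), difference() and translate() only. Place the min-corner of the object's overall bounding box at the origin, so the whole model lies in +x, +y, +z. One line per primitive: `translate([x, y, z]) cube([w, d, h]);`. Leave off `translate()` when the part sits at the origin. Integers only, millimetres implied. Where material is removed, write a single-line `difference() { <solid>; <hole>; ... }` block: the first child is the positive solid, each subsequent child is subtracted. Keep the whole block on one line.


difference() { cube([4551, 151, 2678]); translate([2370, 0, 1131]) cube([1225, 151, 1233]); }


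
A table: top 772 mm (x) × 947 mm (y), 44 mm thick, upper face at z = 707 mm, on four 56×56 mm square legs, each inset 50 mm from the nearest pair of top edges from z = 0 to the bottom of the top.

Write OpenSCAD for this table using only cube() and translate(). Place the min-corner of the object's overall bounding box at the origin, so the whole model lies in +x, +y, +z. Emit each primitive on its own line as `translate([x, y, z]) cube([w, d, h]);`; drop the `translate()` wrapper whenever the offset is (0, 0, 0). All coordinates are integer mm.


translate([0, 0, 663]) cube([772, 947, 44]);
translate([50, 50, 0]) cube([56, 56, 663]);
translate([666, 50, 0]) cube([56, 56, 663]);
translate([50, 841, 0]) cube([56, 56, 663]);
translate([666, 841, 0]) cube([56, 56, 663]);


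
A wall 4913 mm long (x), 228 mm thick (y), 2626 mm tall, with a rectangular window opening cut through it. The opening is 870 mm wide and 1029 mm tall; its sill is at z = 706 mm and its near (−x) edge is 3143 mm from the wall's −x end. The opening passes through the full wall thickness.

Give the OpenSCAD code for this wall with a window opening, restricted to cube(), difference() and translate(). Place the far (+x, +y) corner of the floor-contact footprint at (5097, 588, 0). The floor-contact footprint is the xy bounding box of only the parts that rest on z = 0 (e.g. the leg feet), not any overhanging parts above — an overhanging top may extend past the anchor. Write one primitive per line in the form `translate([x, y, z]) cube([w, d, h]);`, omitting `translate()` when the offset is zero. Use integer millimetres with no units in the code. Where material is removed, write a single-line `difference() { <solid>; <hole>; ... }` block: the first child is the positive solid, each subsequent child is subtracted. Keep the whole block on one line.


difference() { translate([184, 360, 0]) cube([4913, 228, 2626]); translate([3327, 360, 706]) cube([870, 228, 1029]); }


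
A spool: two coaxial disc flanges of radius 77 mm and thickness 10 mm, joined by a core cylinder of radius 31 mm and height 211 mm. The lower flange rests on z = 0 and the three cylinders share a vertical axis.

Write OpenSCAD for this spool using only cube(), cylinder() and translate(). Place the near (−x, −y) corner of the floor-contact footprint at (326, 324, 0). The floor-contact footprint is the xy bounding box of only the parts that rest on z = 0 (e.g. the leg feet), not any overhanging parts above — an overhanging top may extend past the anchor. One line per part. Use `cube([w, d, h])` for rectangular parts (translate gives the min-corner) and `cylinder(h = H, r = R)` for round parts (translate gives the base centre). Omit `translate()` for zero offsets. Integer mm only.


translate([403, 401, 0]) cylinder(h = 10, r = 77);
translate([403, 401, 10]) cylinder(h = 211, r = 31);
translate([403, 401, 221]) cylinder(h = 10, r = 77);


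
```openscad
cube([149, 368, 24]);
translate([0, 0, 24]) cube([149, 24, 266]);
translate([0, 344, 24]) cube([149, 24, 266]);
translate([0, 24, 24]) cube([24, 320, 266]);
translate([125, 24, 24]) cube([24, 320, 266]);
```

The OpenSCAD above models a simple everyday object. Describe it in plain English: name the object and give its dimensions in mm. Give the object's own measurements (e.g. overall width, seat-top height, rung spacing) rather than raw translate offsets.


An open-topped rectangular box: outside dimensions 149×368×290 mm, with a uniform wall and base thickness of 24 mm. The base is a full 149×368 slab on the floor; four walls sit on top of the base. The front and back walls (the −y and +y sides) span the full width; the two side walls fit between them.


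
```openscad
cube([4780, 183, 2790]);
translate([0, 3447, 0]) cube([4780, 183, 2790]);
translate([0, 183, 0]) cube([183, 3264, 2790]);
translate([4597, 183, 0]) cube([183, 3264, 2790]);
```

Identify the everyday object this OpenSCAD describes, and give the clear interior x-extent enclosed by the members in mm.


A house (or room) frame. The interior width is 4414 mm.

Four 2790 mm walls enclosing a rectangle with no floor or roof — a room or house frame. Outside width is 4780 mm and wall thickness is 183 mm, so the interior width is 4780 − 2 × 183 = 4414 mm.


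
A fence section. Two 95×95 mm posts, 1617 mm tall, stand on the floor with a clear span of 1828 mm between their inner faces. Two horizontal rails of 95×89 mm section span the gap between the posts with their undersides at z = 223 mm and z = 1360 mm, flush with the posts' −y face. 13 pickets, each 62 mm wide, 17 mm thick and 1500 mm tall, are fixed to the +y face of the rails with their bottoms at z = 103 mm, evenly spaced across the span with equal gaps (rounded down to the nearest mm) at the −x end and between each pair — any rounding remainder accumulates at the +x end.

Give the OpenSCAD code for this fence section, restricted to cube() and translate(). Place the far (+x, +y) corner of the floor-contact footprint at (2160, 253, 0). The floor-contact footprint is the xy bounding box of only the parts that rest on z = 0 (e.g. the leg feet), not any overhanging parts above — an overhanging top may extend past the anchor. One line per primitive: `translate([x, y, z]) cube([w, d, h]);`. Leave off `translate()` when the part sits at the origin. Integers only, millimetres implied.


translate([142, 158, 0]) cube([95, 95, 1617]);
translate([2065, 158, 0]) cube([95, 95, 1617]);
translate([237, 158, 223]) cube([1828, 95, 89]);
translate([237, 158, 1360]) cube([1828, 95, 89]);
translate([310, 253, 103]) cube([62, 17, 1500]);
translate([445, 253, 103]) cube([62, 17, 1500]);
translate([580, 253, 103]) cube([62, 17, 1500]);
translate([715, 253, 103]) cube([62, 17, 1500]);
translate([850, 253, 103]) cube([62, 17, 1500]);
translate([985, 253, 103]) cube([62, 17, 1500]);
translate([1120, 253, 103]) cube([62, 17, 1500]);
translate([1255, 253, 103]) cube([62, 17, 1500]);
translate([1390, 253, 103]) cube([62, 17, 1500]);
translate([1525, 253, 103]) cube([62, 17, 1500]);
translate([1660, 253, 103]) cube([62, 17, 1500]);
translate([1795, 253, 103]) cube([62, 17, 1500]);
translate([1930, 253, 103]) cube([62, 17, 1500]);


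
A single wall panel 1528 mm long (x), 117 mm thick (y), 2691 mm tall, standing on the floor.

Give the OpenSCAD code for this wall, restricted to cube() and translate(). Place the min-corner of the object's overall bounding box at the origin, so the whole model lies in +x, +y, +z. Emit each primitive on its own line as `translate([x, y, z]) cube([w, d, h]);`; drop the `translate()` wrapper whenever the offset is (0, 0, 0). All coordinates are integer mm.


cube([1528, 117, 2691]);


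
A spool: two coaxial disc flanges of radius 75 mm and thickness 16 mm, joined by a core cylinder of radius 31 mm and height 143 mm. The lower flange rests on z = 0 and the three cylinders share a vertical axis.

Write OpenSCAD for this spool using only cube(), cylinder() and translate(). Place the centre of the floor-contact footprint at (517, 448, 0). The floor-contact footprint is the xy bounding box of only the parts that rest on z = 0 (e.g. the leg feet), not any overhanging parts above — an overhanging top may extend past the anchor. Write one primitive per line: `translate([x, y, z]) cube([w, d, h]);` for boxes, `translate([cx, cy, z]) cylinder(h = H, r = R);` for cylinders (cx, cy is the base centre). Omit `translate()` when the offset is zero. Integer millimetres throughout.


translate([517, 448, 0]) cylinder(h = 16, r = 75);
translate([517, 448, 16]) cylinder(h = 143, r = 31);
translate([517, 448, 159]) cylinder(h = 16, r = 75);


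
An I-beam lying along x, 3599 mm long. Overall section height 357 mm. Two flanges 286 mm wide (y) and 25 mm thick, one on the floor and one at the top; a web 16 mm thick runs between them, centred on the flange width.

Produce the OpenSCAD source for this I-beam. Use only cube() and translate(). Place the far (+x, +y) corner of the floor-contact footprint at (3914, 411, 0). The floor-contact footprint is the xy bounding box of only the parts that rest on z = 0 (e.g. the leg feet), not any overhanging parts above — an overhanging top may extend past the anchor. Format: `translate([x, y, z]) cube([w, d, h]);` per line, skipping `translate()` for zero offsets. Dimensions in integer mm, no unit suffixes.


translate([315, 125, 0]) cube([3599, 286, 25]);
translate([315, 260, 25]) cube([3599, 16, 307]);
translate([315, 125, 332]) cube([3599, 286, 25]);


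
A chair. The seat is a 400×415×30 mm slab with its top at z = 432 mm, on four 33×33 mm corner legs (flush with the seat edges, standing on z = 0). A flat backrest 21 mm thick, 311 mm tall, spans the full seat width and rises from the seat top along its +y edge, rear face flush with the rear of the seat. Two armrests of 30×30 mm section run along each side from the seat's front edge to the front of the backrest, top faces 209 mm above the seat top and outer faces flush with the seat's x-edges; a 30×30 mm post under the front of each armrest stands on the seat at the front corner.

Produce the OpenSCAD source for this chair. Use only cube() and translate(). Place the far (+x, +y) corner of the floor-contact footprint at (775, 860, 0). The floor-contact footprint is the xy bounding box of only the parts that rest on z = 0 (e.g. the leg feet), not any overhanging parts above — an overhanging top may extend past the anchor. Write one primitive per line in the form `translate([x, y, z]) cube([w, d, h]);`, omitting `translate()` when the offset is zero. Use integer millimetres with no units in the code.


// leg_h = 432 - 30 = 402
// arm post h = 209 - 30 = 179
translate([375, 445, 402]) cube([400, 415, 30]);
translate([375, 445, 0]) cube([33, 33, 402]);
translate([742, 445, 0]) cube([33, 33, 402]);
translate([375, 827, 0]) cube([33, 33, 402]);
translate([742, 827, 0]) cube([33, 33, 402]);
translate([375, 839, 432]) cube([400, 21, 311]);
translate([375, 445, 611]) cube([30, 394, 30]);
translate([745, 445, 611]) cube([30, 394, 30]);
translate([375, 445, 432]) cube([30, 30, 179]);
translate([745, 445, 432]) cube([30, 30, 179]);


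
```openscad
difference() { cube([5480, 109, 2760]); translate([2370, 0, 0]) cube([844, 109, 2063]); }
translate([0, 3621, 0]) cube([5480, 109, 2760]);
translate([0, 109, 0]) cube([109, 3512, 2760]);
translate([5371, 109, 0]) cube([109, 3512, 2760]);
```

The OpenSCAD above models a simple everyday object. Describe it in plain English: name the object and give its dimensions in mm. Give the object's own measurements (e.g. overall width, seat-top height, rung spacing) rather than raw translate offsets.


A single room: four walls, each 2760 mm tall and 109 mm thick, enclosing an outside footprint 5480×3730 mm (x × y), no floor or roof. The front and back walls (−y and +y sides) run the full x-width; the side walls fit between their inner faces. A door opening 844 mm wide and 2063 mm tall is cut through the front wall from the floor up, its −x edge 2370 mm from the wall's −x end.


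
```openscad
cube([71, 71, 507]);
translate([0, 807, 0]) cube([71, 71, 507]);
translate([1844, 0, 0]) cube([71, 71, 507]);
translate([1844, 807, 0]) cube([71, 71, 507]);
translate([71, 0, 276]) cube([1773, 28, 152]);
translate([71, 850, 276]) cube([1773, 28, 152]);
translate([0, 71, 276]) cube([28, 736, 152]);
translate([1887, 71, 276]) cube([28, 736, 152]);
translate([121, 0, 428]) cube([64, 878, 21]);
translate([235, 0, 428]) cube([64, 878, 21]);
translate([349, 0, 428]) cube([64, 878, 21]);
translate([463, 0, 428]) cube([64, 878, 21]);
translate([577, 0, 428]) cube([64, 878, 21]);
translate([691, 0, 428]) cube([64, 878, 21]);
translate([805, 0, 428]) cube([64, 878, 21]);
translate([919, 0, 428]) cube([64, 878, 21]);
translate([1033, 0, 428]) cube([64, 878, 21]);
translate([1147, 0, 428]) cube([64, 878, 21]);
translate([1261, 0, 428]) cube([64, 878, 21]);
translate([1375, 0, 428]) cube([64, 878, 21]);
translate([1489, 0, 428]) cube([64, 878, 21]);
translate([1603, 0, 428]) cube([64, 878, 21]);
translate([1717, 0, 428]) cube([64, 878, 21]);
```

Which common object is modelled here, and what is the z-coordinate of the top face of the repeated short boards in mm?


A bed frame. The slat-top height is 449 mm.

Four posts, four rails, and a row of slats — a bed frame. Slats sit on the rails at z = 276 + 152 = 428; with slat thickness 21, the top is 449 mm.


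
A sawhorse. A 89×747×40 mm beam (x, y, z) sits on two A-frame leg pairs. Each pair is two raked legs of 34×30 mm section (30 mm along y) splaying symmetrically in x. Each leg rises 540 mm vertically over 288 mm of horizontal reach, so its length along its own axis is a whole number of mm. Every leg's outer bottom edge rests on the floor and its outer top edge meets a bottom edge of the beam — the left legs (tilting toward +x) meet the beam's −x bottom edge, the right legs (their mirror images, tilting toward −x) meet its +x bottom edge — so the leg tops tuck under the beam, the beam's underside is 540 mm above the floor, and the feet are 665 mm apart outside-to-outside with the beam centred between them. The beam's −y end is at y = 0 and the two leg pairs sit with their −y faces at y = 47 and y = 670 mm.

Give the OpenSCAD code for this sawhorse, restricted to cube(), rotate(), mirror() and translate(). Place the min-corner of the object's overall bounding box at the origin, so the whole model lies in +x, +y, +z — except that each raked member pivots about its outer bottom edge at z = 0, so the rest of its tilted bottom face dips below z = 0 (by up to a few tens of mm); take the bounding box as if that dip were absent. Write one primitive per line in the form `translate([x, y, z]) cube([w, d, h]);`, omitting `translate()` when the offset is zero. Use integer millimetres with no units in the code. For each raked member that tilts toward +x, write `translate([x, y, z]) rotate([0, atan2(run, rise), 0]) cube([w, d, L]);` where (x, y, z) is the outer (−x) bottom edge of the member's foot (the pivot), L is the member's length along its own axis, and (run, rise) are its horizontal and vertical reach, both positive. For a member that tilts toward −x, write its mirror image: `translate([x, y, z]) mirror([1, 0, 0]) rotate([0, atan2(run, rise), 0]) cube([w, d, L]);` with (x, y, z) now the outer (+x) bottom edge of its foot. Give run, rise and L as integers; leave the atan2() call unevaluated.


translate([288, 0, 540]) cube([89, 747, 40]);
translate([0, 47, 0]) rotate([0, atan2(288, 540), 0]) cube([34, 30, 612]);
translate([665, 47, 0]) mirror([1, 0, 0]) rotate([0, atan2(288, 540), 0]) cube([34, 30, 612]);
translate([0, 670, 0]) rotate([0, atan2(288, 540), 0]) cube([34, 30, 612]);
translate([665, 670, 0]) mirror([1, 0, 0]) rotate([0, atan2(288, 540), 0]) cube([34, 30, 612]);


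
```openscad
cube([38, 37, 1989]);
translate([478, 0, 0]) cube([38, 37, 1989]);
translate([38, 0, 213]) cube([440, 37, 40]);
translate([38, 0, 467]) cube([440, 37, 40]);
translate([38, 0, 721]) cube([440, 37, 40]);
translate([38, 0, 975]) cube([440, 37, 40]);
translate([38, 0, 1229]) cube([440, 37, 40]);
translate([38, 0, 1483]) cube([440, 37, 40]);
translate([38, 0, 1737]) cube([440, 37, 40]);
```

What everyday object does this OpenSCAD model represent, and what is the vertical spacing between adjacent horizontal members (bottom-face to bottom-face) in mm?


A ladder. The rung spacing is 254 mm.

Two tall 38×37 posts with 7 short bars between them — a ladder. Adjacent rungs sit at z = 213 and z = 467, so the spacing is 467 − 213 = 254 mm.


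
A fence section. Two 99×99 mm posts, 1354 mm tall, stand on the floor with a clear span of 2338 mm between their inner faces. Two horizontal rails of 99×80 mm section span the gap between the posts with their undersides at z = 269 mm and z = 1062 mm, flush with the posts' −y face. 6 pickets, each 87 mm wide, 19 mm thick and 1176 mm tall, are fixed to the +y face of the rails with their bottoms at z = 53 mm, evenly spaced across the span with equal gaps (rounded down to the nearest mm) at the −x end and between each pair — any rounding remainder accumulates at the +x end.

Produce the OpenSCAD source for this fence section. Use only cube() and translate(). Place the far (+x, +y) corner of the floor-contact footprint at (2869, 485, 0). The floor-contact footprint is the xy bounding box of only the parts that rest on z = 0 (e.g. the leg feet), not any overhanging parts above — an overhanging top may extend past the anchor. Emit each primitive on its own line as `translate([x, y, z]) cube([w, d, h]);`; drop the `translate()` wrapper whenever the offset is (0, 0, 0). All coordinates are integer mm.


translate([333, 386, 0]) cube([99, 99, 1354]);
translate([2770, 386, 0]) cube([99, 99, 1354]);
translate([432, 386, 269]) cube([2338, 99, 80]);
translate([432, 386, 1062]) cube([2338, 99, 80]);
translate([691, 485, 53]) cube([87, 19, 1176]);
translate([1037, 485, 53]) cube([87, 19, 1176]);
translate([1383, 485, 53]) cube([87, 19, 1176]);
translate([1729, 485, 53]) cube([87, 19, 1176]);
translate([2075, 485, 53]) cube([87, 19, 1176]);
translate([2421, 485, 53]) cube([87, 19, 1176]);


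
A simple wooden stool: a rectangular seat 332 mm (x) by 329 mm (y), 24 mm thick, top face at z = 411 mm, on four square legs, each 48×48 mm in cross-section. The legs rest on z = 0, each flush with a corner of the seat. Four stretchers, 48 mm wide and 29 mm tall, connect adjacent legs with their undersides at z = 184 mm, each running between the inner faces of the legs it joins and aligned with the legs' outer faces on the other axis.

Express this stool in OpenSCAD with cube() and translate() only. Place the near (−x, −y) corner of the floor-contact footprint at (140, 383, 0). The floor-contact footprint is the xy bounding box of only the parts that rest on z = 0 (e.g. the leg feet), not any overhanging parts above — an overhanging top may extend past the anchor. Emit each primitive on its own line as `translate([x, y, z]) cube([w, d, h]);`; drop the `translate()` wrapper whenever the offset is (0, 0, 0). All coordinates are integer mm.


translate([140, 383, 387]) cube([332, 329, 24]);
translate([140, 383, 0]) cube([48, 48, 387]);
translate([424, 383, 0]) cube([48, 48, 387]);
translate([140, 664, 0]) cube([48, 48, 387]);
translate([424, 664, 0]) cube([48, 48, 387]);
translate([188, 383, 184]) cube([236, 48, 29]);
translate([188, 664, 184]) cube([236, 48, 29]);
translate([140, 431, 184]) cube([48, 233, 29]);
translate([424, 431, 184]) cube([48, 233, 29]);


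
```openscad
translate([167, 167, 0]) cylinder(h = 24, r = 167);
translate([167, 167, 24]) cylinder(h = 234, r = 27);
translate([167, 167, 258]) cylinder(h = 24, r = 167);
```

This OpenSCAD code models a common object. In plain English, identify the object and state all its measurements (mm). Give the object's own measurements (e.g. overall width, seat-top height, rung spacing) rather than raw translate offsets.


A spool: two coaxial disc flanges of radius 167 mm and thickness 24 mm, joined by a core cylinder of radius 27 mm and height 234 mm. The lower flange rests on z = 0 and the three cylinders share a vertical axis.


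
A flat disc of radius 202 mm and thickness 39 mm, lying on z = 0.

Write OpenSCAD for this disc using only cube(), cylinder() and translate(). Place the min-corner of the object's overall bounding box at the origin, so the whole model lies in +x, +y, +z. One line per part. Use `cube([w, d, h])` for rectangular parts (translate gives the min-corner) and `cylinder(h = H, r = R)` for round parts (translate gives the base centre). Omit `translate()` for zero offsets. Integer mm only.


translate([202, 202, 0]) cylinder(h = 39, r = 202);


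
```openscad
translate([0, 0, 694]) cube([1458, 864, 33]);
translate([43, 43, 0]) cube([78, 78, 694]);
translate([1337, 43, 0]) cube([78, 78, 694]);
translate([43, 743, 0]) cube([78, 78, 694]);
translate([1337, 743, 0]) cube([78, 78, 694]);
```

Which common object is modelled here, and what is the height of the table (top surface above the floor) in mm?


A table. The table height is 727 mm.

A 1458×864×33 slab sits at z = 694 on four 78 mm square posts — a table. The top surface is at 694 + 33 = 727 mm.


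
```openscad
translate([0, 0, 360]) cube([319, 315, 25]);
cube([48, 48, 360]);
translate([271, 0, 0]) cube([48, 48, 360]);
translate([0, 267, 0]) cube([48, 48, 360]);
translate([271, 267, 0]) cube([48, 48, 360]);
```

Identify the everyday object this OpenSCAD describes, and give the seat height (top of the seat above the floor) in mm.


A stool. The seat height is 385 mm.

A 319×315×25 slab at z = 360 on four corner posts — a stool. The seat top is 360 + 25 = 385 mm.


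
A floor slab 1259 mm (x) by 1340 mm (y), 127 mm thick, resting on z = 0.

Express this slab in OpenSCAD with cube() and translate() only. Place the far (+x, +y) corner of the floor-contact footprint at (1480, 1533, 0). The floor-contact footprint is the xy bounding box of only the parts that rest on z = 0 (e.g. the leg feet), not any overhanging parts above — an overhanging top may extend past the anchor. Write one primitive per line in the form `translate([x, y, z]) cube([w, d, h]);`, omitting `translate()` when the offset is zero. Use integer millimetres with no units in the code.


translate([221, 193, 0]) cube([1259, 1340, 127]);


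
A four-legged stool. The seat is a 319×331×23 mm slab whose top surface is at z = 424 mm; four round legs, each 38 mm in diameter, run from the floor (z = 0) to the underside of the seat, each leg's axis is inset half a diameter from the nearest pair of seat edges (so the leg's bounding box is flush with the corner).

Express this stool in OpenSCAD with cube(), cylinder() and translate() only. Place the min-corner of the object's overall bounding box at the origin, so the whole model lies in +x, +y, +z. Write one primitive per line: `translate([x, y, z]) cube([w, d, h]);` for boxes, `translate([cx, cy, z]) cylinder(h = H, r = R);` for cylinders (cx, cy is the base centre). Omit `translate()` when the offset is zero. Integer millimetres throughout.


translate([0, 0, 401]) cube([319, 331, 23]);
translate([19, 19, 0]) cylinder(h = 401, r = 19);
translate([300, 19, 0]) cylinder(h = 401, r = 19);
translate([19, 312, 0]) cylinder(h = 401, r = 19);
translate([300, 312, 0]) cylinder(h = 401, r = 19);


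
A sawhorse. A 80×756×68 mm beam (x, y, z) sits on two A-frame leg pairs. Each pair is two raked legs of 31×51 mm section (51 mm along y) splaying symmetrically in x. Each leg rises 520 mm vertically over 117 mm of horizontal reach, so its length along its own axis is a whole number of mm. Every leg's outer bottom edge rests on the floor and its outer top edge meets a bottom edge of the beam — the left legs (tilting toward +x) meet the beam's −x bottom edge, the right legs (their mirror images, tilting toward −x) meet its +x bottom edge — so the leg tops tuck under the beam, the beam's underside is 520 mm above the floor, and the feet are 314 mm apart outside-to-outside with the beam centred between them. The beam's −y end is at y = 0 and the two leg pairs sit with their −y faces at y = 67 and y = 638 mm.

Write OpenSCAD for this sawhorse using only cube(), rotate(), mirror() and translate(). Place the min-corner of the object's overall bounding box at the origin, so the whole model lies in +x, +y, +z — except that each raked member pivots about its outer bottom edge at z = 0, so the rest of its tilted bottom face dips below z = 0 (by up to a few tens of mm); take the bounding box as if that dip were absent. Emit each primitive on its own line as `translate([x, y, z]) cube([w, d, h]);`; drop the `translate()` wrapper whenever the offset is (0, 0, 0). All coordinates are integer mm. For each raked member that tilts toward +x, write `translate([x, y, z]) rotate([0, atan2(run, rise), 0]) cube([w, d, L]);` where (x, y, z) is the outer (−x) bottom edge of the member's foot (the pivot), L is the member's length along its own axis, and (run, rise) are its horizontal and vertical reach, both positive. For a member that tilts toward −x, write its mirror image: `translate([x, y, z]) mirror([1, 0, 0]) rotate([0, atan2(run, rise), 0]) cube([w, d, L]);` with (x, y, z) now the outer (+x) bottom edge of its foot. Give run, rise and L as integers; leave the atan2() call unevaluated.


translate([117, 0, 520]) cube([80, 756, 68]);
translate([0, 67, 0]) rotate([0, atan2(117, 520), 0]) cube([31, 51, 533]);
translate([314, 67, 0]) mirror([1, 0, 0]) rotate([0, atan2(117, 520), 0]) cube([31, 51, 533]);
translate([0, 638, 0]) rotate([0, atan2(117, 520), 0]) cube([31, 51, 533]);
translate([314, 638, 0]) mirror([1, 0, 0]) rotate([0, atan2(117, 520), 0]) cube([31, 51, 533]);


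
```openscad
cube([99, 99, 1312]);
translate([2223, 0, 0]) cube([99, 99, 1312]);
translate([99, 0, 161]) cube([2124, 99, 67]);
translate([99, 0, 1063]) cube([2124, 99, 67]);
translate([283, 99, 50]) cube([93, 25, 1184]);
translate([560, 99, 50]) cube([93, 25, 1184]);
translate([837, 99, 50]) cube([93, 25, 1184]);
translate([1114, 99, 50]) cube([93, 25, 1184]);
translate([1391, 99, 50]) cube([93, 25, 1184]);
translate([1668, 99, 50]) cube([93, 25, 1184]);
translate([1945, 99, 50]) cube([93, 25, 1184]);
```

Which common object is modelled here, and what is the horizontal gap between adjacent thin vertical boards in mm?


A fence section. The picket gap is 184 mm.

Two posts, two rails, 7 pickets — a fence section. Span 2124 mm holds 7 pickets of 93 mm with 8 equal gaps: ⌊(2124 − 7·93) / 8⌋ = 184 mm.


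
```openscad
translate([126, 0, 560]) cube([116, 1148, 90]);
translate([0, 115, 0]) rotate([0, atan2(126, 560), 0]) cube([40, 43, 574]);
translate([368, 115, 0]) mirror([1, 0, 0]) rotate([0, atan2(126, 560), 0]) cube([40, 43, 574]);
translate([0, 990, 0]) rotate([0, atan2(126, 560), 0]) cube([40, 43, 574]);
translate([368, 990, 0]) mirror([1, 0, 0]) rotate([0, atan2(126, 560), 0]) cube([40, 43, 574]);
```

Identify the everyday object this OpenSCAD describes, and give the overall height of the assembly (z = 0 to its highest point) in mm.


A sawhorse. The overall height is 650 mm.

A beam across two mirrored pairs of raked legs — a sawhorse. The beam's underside is at z = 560 (matching the legs' vertical rise in atan2(126, 560)) and the beam is 90 mm tall, so its top is at 560 + 90 = 650 mm. The raked legs top out at the beam's underside, so that is the highest point.


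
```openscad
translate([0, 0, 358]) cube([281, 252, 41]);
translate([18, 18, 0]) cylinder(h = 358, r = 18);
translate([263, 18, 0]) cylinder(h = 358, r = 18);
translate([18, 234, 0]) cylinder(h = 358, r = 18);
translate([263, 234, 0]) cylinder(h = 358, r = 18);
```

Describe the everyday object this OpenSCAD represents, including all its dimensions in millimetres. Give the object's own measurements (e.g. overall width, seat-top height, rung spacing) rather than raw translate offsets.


A four-legged stool. The seat is a 281×252×41 mm slab whose top surface is at z = 399 mm; four round legs, each 36 mm in diameter, run from the floor (z = 0) to the underside of the seat, each leg's axis is inset half a diameter from the nearest pair of seat edges (so the leg's bounding box is flush with the corner).
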